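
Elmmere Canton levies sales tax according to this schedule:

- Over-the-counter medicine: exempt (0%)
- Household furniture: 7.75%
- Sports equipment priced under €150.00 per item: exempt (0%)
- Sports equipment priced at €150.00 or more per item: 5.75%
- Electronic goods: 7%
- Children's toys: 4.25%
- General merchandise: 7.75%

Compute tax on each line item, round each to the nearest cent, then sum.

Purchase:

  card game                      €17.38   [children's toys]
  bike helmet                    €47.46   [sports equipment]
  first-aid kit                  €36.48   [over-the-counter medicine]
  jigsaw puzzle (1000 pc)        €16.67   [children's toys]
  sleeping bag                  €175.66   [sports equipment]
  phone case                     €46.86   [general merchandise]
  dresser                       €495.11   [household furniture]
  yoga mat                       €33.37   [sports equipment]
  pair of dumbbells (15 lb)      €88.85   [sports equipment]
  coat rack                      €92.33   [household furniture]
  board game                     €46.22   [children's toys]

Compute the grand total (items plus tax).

Card game €17.38: children's toys → 4.25% → €0.74
Bike helmet €47.46: sports equipment, under €150.00 → 0% → €0.00
First-aid kit €36.48: over-the-counter medicine → 0% → €0.00
Jigsaw puzzle (1000 pc) €16.67: children's toys → 4.25% → €0.71
Sleeping bag €175.66: sports equipment, €150.00 or more → 5.75% → €10.10
Phone case €46.86: general merchandise → 7.75% → €3.63
Dresser €495.11: household furniture → 7.75% → €38.37
Yoga mat €33.37: sports equipment, under €150.00 → 0% → €0.00
Pair of dumbbells (15 lb) €88.85: sports equipment, under €150.00 → 0% → €0.00
Coat rack €92.33: household furniture → 7.75% → €7.16
Board game €46.22: children's toys → 4.25% → €1.96
Subtotal = €1096.39; tax = €62.67; total due = €1159.06

€1159.06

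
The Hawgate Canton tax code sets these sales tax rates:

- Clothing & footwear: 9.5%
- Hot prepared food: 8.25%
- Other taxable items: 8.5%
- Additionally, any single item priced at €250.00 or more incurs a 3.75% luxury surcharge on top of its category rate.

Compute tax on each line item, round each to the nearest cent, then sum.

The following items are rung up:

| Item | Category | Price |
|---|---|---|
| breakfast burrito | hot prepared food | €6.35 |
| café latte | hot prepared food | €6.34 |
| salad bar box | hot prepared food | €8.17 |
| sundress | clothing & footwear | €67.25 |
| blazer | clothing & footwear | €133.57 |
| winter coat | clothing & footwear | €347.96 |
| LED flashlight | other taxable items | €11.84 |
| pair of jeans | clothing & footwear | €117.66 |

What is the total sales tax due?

Breakfast burrito €6.35: hot prepared food → 8.25% → €0.52
Café latte €6.34: hot prepared food → 8.25% → €0.52
Salad bar box €8.17: hot prepared food → 8.25% → €0.67
Sundress €67.25: clothing & footwear → 9.5% → €6.39
Blazer €133.57: clothing & footwear → 9.5% → €12.69
Winter coat €347.96: clothing & footwear → 9.5% + 3.75% surcharge = 13.25% → €46.10
LED flashlight €11.84: other taxable items → 8.5% → €1.01
Pair of jeans €117.66: clothing & footwear → 9.5% → €11.18
Total tax = €0.52 + €0.52 + €0.67 + €6.39 + €12.69 + €46.10 + €1.01 + €11.18 = €79.08

€79.08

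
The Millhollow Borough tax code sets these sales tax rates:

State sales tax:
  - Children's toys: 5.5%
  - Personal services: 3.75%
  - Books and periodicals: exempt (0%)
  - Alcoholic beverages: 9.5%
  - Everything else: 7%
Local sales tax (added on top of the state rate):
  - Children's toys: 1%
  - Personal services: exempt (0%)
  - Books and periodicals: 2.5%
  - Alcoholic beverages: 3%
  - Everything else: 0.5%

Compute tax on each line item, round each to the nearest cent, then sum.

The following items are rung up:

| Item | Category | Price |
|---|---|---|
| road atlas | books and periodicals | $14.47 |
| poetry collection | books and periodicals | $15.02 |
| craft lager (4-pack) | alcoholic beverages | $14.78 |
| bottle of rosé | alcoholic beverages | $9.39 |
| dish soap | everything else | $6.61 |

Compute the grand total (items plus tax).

$64.53

Road atlas $14.47: books and periodicals → 0% + 2.5% local = 2.5% → $0.36
Poetry collection $15.02: books and periodicals → 0% + 2.5% local = 2.5% → $0.38
Craft lager (4-pack) $14.78: alcoholic beverages → 9.5% + 3% local = 12.5% → $1.85
Bottle of rosé $9.39: alcoholic beverages → 9.5% + 3% local = 12.5% → $1.17
Dish soap $6.61: everything else → 7% + 0.5% local = 7.5% → $0.50
Subtotal = $60.27; tax = $4.26; total due = $64.53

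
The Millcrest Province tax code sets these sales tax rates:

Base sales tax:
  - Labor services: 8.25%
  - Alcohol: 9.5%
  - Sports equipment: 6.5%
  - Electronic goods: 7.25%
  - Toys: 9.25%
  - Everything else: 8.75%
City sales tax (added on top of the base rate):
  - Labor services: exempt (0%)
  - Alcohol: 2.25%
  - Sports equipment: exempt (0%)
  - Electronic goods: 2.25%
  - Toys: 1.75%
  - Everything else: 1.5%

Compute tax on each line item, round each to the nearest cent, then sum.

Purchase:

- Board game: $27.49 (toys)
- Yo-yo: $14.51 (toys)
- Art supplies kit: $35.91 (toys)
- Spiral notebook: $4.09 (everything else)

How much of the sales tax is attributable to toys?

Board game $27.49: toys → 9.25% + 1.75% city = 11% → $3.02
Yo-yo $14.51: toys → 9.25% + 1.75% city = 11% → $1.60
Art supplies kit $35.91: toys → 9.25% + 1.75% city = 11% → $3.95
Tax on toys = $3.02 + $1.60 + $3.95 = $8.57

$8.57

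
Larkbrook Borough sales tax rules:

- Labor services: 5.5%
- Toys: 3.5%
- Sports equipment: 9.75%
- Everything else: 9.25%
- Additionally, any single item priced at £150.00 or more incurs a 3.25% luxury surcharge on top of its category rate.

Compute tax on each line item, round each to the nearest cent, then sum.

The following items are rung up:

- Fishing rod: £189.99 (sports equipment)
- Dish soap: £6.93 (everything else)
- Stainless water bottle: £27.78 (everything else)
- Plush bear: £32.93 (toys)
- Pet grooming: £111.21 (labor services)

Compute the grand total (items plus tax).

Fishing rod £189.99: sports equipment → 9.75% + 3.25% surcharge = 13% → £24.70
Dish soap £6.93: everything else → 9.25% → £0.64
Stainless water bottle £27.78: everything else → 9.25% → £2.57
Plush bear £32.93: toys → 3.5% → £1.15
Pet grooming £111.21: labor services → 5.5% → £6.12
Subtotal = £368.84; tax = £35.18; total due = £404.02

£404.02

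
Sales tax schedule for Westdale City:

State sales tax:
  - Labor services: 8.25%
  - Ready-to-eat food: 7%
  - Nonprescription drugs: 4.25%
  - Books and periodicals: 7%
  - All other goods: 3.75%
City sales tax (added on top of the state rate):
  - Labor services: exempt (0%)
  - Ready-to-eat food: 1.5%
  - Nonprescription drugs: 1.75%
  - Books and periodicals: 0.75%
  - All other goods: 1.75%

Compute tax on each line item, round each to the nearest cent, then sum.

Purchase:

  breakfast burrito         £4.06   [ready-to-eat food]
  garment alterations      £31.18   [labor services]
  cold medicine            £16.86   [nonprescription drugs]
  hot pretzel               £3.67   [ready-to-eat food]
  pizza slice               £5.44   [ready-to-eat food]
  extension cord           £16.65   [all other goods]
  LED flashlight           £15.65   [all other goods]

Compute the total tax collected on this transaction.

Breakfast burrito £4.06: ready-to-eat food → 7% + 1.5% city = 8.5% → £0.35
Garment alterations £31.18: labor services → 8.25% + 0% city = 8.25% → £2.57
Cold medicine £16.86: nonprescription drugs → 4.25% + 1.75% city = 6% → £1.01
Hot pretzel £3.67: ready-to-eat food → 7% + 1.5% city = 8.5% → £0.31
Pizza slice £5.44: ready-to-eat food → 7% + 1.5% city = 8.5% → £0.46
Extension cord £16.65: all other goods → 3.75% + 1.75% city = 5.5% → £0.92
LED flashlight £15.65: all other goods → 3.75% + 1.75% city = 5.5% → £0.86
Total tax = £0.35 + £2.57 + £1.01 + £0.31 + £0.46 + £0.92 + £0.86 = £6.48

£6.48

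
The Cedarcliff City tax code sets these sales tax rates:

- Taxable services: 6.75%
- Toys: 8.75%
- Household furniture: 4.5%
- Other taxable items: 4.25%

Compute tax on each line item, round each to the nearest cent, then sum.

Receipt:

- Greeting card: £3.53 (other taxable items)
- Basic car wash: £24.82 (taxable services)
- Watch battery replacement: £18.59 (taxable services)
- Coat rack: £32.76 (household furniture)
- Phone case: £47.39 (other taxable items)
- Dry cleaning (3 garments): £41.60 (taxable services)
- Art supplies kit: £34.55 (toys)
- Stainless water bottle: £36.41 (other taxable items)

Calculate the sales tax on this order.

£13.94

Greeting card £3.53: other taxable items → 4.25% → £0.15
Basic car wash £24.82: taxable services → 6.75% → £1.68
Watch battery replacement £18.59: taxable services → 6.75% → £1.25
Coat rack £32.76: household furniture → 4.5% → £1.47
Phone case £47.39: other taxable items → 4.25% → £2.01
Dry cleaning (3 garments) £41.60: taxable services → 6.75% → £2.81
Art supplies kit £34.55: toys → 8.75% → £3.02
Stainless water bottle £36.41: other taxable items → 4.25% → £1.55
Total tax = £0.15 + £1.68 + £1.25 + £1.47 + £2.01 + £2.81 + £3.02 + £1.55 = £13.94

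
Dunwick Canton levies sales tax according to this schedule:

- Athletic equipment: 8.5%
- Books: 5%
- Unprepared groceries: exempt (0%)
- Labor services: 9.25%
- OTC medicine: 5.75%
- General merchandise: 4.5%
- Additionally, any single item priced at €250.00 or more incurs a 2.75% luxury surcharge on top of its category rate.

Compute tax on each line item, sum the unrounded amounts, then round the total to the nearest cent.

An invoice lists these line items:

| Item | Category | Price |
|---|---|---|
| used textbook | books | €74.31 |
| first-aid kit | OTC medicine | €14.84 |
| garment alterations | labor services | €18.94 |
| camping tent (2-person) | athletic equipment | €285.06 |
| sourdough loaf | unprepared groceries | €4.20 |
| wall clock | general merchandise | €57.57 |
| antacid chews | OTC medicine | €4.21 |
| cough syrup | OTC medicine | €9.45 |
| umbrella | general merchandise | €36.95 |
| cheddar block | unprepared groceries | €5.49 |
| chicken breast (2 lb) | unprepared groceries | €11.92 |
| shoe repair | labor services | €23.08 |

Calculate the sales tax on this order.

Used textbook €74.31: books → 5% → €3.7155
First-aid kit €14.84: OTC medicine → 5.75% → €0.8533
Garment alterations €18.94: labor services → 9.25% → €1.75195
Camping tent (2-person) €285.06: athletic equipment → 8.5% + 2.75% surcharge = 11.25% → €32.06925
Sourdough loaf €4.20: unprepared groceries → 0% → €0.00
Wall clock €57.57: general merchandise → 4.5% → €2.59065
Antacid chews €4.21: OTC medicine → 5.75% → €0.242075
Cough syrup €9.45: OTC medicine → 5.75% → €0.543375
Umbrella €36.95: general merchandise → 4.5% → €1.66275
Cheddar block €5.49: unprepared groceries → 0% → €0.00
Chicken breast (2 lb) €11.92: unprepared groceries → 0% → €0.00
Shoe repair €23.08: labor services → 9.25% → €2.1349
Unrounded tax sum = €45.56375 → €45.56

€45.56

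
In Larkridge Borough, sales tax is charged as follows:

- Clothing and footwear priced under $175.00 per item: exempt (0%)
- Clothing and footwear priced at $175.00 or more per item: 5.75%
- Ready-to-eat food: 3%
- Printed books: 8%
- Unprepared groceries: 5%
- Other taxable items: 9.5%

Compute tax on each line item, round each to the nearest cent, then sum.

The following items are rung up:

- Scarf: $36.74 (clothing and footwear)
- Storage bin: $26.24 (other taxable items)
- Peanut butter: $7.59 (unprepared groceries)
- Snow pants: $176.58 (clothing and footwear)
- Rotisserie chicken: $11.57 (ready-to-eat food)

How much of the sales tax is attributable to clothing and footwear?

Scarf $36.74: clothing and footwear, under $175.00 → 0% → $0.00
Snow pants $176.58: clothing and footwear, $175.00 or more → 5.75% → $10.15
Tax on clothing and footwear = $0.00 + $10.15 = $10.15

$10.15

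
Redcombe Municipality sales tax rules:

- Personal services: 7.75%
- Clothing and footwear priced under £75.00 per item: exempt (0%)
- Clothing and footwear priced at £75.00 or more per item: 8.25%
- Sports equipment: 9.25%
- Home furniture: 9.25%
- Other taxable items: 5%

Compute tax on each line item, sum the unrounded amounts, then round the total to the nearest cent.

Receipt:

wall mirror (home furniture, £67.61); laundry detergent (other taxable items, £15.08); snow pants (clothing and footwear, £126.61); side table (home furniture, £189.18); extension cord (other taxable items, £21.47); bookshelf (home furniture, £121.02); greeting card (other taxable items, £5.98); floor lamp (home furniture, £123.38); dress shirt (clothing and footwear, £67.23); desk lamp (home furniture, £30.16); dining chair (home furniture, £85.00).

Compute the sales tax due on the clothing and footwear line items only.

Snow pants £126.61: clothing and footwear, £75.00 or more → 8.25% → £10.445325
Dress shirt £67.23: clothing and footwear, under £75.00 → 0% → £0.00
Tax on clothing and footwear: unrounded sum = £10.445325 → £10.45

£10.45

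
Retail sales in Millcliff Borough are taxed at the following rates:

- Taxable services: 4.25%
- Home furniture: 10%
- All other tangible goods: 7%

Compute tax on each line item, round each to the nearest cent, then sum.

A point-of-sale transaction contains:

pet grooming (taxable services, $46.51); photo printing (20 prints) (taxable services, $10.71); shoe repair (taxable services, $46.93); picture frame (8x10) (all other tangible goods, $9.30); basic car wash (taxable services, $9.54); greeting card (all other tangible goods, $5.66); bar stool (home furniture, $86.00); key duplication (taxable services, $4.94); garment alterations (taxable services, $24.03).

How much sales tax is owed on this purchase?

Pet grooming $46.51: taxable services → 4.25% → $1.98
Photo printing (20 prints) $10.71: taxable services → 4.25% → $0.46
Shoe repair $46.93: taxable services → 4.25% → $1.99
Picture frame (8x10) $9.30: all other tangible goods → 7% → $0.65
Basic car wash $9.54: taxable services → 4.25% → $0.41
Greeting card $5.66: all other tangible goods → 7% → $0.40
Bar stool $86.00: home furniture → 10% → $8.60
Key duplication $4.94: taxable services → 4.25% → $0.21
Garment alterations $24.03: taxable services → 4.25% → $1.02
Total tax = $1.98 + $0.46 + $1.99 + $0.65 + $0.41 + $0.40 + $8.60 + $0.21 + $1.02 = $15.72

$15.72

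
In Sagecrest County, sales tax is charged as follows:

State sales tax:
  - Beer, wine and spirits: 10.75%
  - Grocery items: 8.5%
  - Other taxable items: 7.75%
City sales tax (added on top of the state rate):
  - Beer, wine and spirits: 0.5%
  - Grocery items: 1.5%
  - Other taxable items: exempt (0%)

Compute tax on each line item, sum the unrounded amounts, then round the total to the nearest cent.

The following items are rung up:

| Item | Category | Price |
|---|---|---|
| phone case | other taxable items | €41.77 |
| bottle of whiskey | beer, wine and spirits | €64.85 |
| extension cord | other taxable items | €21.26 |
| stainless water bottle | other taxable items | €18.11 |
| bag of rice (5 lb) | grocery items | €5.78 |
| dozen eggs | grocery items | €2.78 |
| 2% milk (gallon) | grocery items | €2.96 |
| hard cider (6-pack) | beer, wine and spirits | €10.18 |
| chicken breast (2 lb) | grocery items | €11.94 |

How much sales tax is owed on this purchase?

€17.08

Phone case €41.77: other taxable items → 7.75% + 0% city = 7.75% → €3.237175
Bottle of whiskey €64.85: beer, wine and spirits → 10.75% + 0.5% city = 11.25% → €7.295625
Extension cord €21.26: other taxable items → 7.75% + 0% city = 7.75% → €1.64765
Stainless water bottle €18.11: other taxable items → 7.75% + 0% city = 7.75% → €1.403525
Bag of rice (5 lb) €5.78: grocery items → 8.5% + 1.5% city = 10% → €0.578
Dozen eggs €2.78: grocery items → 8.5% + 1.5% city = 10% → €0.278
2% milk (gallon) €2.96: grocery items → 8.5% + 1.5% city = 10% → €0.296
Hard cider (6-pack) €10.18: beer, wine and spirits → 10.75% + 0.5% city = 11.25% → €1.14525
Chicken breast (2 lb) €11.94: grocery items → 8.5% + 1.5% city = 10% → €1.194
Unrounded tax sum = €17.075225 → €17.08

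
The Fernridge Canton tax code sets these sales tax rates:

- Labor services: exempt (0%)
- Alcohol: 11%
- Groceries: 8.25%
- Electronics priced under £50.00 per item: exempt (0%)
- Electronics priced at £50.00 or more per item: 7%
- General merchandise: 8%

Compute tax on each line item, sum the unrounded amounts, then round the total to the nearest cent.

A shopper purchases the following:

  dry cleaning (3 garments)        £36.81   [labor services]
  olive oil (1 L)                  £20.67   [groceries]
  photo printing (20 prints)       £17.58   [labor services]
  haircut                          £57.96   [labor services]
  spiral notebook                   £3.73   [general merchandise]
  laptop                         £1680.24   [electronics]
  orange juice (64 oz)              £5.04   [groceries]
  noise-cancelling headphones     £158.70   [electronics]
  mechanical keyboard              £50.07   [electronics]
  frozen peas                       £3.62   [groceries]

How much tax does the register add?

£134.95

Dry cleaning (3 garments) £36.81: labor services → 0% → £0.00
Olive oil (1 L) £20.67: groceries → 8.25% → £1.705275
Photo printing (20 prints) £17.58: labor services → 0% → £0.00
Haircut £57.96: labor services → 0% → £0.00
Spiral notebook £3.73: general merchandise → 8% → £0.2984
Laptop £1680.24: electronics, £50.00 or more → 7% → £117.6168
Orange juice (64 oz) £5.04: groceries → 8.25% → £0.4158
Noise-cancelling headphones £158.70: electronics, £50.00 or more → 7% → £11.109
Mechanical keyboard £50.07: electronics, £50.00 or more → 7% → £3.5049
Frozen peas £3.62: groceries → 8.25% → £0.29865
Unrounded tax sum = £134.948825 → £134.95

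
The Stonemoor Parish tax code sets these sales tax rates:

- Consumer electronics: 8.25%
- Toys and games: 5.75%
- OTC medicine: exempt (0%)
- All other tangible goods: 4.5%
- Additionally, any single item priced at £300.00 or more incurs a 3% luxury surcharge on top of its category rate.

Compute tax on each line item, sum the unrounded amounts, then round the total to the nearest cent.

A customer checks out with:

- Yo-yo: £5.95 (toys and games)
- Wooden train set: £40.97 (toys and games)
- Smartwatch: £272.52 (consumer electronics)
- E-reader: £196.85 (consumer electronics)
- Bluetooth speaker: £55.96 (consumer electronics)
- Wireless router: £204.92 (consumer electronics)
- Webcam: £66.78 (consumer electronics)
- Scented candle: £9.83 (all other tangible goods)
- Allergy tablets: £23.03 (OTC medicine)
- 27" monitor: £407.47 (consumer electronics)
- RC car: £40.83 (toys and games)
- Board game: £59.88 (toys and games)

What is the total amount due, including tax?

£1505.52

Yo-yo £5.95: toys and games → 5.75% → £0.342125
Wooden train set £40.97: toys and games → 5.75% → £2.355775
Smartwatch £272.52: consumer electronics → 8.25% → £22.4829
E-reader £196.85: consumer electronics → 8.25% → £16.240125
Bluetooth speaker £55.96: consumer electronics → 8.25% → £4.6167
Wireless router £204.92: consumer electronics → 8.25% → £16.9059
Webcam £66.78: consumer electronics → 8.25% → £5.50935
Scented candle £9.83: all other tangible goods → 4.5% → £0.44235
Allergy tablets £23.03: OTC medicine → 0% → £0.00
27" monitor £407.47: consumer electronics → 8.25% + 3% surcharge = 11.25% → £45.840375
RC car £40.83: toys and games → 5.75% → £2.347725
Board game £59.88: toys and games → 5.75% → £3.4431
Subtotal = £1384.99; unrounded tax = £120.526425 → £120.53; total due = £1505.52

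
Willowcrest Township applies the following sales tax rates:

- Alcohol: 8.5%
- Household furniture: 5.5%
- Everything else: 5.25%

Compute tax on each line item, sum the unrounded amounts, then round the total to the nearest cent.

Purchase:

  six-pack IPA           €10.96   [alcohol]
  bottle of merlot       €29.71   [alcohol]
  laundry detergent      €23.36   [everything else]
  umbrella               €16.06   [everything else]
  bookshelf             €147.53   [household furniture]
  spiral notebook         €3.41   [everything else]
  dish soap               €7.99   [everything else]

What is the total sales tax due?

€14.24

Six-pack IPA €10.96: alcohol → 8.5% → €0.9316
Bottle of merlot €29.71: alcohol → 8.5% → €2.52535
Laundry detergent €23.36: everything else → 5.25% → €1.2264
Umbrella €16.06: everything else → 5.25% → €0.84315
Bookshelf €147.53: household furniture → 5.5% → €8.11415
Spiral notebook €3.41: everything else → 5.25% → €0.179025
Dish soap €7.99: everything else → 5.25% → €0.419475
Unrounded tax sum = €14.23915 → €14.24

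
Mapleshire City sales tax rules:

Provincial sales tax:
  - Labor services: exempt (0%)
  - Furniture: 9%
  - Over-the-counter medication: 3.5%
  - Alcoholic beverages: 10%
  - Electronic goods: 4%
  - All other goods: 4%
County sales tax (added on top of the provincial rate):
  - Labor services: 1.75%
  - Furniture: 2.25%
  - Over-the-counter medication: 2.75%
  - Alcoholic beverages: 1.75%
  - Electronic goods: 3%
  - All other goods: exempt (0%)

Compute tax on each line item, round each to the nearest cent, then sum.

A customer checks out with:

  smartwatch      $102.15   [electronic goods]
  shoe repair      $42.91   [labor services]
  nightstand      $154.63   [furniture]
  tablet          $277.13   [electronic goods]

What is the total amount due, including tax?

Smartwatch $102.15: electronic goods → 4% + 3% county = 7% → $7.15
Shoe repair $42.91: labor services → 0% + 1.75% county = 1.75% → $0.75
Nightstand $154.63: furniture → 9% + 2.25% county = 11.25% → $17.40
Tablet $277.13: electronic goods → 4% + 3% county = 7% → $19.40
Subtotal = $576.82; tax = $44.70; total due = $621.52

$621.52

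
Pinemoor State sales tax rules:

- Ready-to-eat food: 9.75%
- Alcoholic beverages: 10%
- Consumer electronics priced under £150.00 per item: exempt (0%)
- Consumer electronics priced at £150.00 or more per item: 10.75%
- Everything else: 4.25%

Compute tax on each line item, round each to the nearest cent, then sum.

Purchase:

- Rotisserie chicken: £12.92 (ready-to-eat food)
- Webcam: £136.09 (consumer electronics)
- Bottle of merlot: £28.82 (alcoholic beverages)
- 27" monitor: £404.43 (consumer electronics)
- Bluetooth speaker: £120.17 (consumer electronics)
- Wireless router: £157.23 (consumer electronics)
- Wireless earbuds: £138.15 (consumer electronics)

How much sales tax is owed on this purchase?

£64.52

Rotisserie chicken £12.92: ready-to-eat food → 9.75% → £1.26
Webcam £136.09: consumer electronics, under £150.00 → 0% → £0.00
Bottle of merlot £28.82: alcoholic beverages → 10% → £2.88
27" monitor £404.43: consumer electronics, £150.00 or more → 10.75% → £43.48
Bluetooth speaker £120.17: consumer electronics, under £150.00 → 0% → £0.00
Wireless router £157.23: consumer electronics, £150.00 or more → 10.75% → £16.90
Wireless earbuds £138.15: consumer electronics, under £150.00 → 0% → £0.00
Total tax = £1.26 + £2.88 + £43.48 + £16.90 = £64.52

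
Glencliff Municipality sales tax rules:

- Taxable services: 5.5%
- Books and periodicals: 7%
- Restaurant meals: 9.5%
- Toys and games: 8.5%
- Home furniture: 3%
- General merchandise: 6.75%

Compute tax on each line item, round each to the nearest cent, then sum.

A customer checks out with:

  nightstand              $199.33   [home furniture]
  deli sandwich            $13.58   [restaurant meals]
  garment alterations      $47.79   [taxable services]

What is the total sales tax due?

Nightstand $199.33: home furniture → 3% → $5.98
Deli sandwich $13.58: restaurant meals → 9.5% → $1.29
Garment alterations $47.79: taxable services → 5.5% → $2.63
Total tax = $5.98 + $1.29 + $2.63 = $9.90

$9.90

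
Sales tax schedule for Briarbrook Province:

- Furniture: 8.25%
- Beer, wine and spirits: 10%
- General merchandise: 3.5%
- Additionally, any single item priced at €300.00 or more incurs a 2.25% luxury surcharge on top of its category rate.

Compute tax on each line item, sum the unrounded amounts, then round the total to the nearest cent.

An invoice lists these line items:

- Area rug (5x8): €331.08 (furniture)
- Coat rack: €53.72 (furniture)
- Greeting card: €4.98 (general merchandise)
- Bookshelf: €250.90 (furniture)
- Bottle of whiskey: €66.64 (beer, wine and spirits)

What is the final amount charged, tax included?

Area rug (5x8) €331.08: furniture → 8.25% + 2.25% surcharge = 10.5% → €34.7634
Coat rack €53.72: furniture → 8.25% → €4.4319
Greeting card €4.98: general merchandise → 3.5% → €0.1743
Bookshelf €250.90: furniture → 8.25% → €20.69925
Bottle of whiskey €66.64: beer, wine and spirits → 10% → €6.664
Subtotal = €707.32; unrounded tax = €66.73285 → €66.73; total due = €774.05

€774.05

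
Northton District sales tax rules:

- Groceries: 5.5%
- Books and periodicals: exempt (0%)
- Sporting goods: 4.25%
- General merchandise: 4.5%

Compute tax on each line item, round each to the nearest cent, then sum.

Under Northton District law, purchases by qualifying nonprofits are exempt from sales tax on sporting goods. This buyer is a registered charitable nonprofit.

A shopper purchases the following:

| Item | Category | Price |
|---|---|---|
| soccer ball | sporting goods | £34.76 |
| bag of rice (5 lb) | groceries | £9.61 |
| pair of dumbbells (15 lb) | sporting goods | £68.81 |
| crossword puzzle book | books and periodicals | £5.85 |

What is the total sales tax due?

£0.53

Soccer ball £34.76: sporting goods, buyer-exempt → 0% → £0.00
Bag of rice (5 lb) £9.61: groceries → 5.5% → £0.53
Pair of dumbbells (15 lb) £68.81: sporting goods, buyer-exempt → 0% → £0.00
Crossword puzzle book £5.85: books and periodicals → 0% → £0.00
Total tax = £0.53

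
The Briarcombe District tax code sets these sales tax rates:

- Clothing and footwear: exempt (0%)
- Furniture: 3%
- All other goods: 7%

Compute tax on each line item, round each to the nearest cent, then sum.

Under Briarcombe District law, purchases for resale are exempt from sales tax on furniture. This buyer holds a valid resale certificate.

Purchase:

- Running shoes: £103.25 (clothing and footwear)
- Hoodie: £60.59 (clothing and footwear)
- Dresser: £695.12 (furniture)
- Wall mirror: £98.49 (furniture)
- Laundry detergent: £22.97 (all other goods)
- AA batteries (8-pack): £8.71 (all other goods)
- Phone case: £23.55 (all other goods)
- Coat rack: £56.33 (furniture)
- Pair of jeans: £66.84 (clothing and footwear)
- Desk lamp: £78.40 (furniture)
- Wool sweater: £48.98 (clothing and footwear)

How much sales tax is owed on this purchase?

£3.87

Running shoes £103.25: clothing and footwear → 0% → £0.00
Hoodie £60.59: clothing and footwear → 0% → £0.00
Dresser £695.12: furniture, buyer-exempt → 0% → £0.00
Wall mirror £98.49: furniture, buyer-exempt → 0% → £0.00
Laundry detergent £22.97: all other goods → 7% → £1.61
AA batteries (8-pack) £8.71: all other goods → 7% → £0.61
Phone case £23.55: all other goods → 7% → £1.65
Coat rack £56.33: furniture, buyer-exempt → 0% → £0.00
Pair of jeans £66.84: clothing and footwear → 0% → £0.00
Desk lamp £78.40: furniture, buyer-exempt → 0% → £0.00
Wool sweater £48.98: clothing and footwear → 0% → £0.00
Total tax = £1.61 + £0.61 + £1.65 = £3.87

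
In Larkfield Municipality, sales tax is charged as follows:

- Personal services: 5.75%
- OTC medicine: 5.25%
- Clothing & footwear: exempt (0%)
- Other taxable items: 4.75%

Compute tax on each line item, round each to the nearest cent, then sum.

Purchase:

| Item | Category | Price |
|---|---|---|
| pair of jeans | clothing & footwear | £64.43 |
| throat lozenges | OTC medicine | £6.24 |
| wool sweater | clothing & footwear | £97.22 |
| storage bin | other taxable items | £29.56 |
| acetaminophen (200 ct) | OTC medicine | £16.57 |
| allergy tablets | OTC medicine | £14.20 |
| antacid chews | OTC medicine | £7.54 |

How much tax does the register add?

£3.75

Pair of jeans £64.43: clothing & footwear → 0% → £0.00
Throat lozenges £6.24: OTC medicine → 5.25% → £0.33
Wool sweater £97.22: clothing & footwear → 0% → £0.00
Storage bin £29.56: other taxable items → 4.75% → £1.40
Acetaminophen (200 ct) £16.57: OTC medicine → 5.25% → £0.87
Allergy tablets £14.20: OTC medicine → 5.25% → £0.75
Antacid chews £7.54: OTC medicine → 5.25% → £0.40
Total tax = £0.33 + £1.40 + £0.87 + £0.75 + £0.40 = £3.75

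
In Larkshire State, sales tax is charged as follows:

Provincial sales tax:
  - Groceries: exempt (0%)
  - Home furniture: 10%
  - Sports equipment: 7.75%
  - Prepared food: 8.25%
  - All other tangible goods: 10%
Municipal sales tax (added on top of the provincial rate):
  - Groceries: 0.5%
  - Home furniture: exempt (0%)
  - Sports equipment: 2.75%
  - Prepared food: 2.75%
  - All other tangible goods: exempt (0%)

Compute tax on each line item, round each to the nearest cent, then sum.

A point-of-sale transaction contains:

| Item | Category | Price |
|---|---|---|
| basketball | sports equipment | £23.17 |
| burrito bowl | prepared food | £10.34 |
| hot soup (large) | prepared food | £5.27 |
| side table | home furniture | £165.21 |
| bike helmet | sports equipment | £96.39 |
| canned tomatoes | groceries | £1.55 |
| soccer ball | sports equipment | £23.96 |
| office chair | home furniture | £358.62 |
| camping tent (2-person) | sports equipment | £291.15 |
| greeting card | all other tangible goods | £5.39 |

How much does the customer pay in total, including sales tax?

£1081.34

Basketball £23.17: sports equipment → 7.75% + 2.75% municipal = 10.5% → £2.43
Burrito bowl £10.34: prepared food → 8.25% + 2.75% municipal = 11% → £1.14
Hot soup (large) £5.27: prepared food → 8.25% + 2.75% municipal = 11% → £0.58
Side table £165.21: home furniture → 10% + 0% municipal = 10% → £16.52
Bike helmet £96.39: sports equipment → 7.75% + 2.75% municipal = 10.5% → £10.12
Canned tomatoes £1.55: groceries → 0% + 0.5% municipal = 0.5% → £0.01
Soccer ball £23.96: sports equipment → 7.75% + 2.75% municipal = 10.5% → £2.52
Office chair £358.62: home furniture → 10% + 0% municipal = 10% → £35.86
Camping tent (2-person) £291.15: sports equipment → 7.75% + 2.75% municipal = 10.5% → £30.57
Greeting card £5.39: all other tangible goods → 10% + 0% municipal = 10% → £0.54
Subtotal = £981.05; tax = £100.29; total due = £1081.34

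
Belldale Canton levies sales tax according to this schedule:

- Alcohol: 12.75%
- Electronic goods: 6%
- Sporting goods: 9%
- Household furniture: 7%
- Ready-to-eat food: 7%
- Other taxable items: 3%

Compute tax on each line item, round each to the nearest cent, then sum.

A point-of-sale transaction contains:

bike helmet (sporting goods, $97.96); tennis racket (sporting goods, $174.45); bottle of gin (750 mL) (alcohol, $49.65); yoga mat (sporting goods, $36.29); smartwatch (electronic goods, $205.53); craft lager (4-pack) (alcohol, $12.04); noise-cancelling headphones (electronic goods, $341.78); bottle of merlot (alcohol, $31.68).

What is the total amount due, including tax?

Bike helmet $97.96: sporting goods → 9% → $8.82
Tennis racket $174.45: sporting goods → 9% → $15.70
Bottle of gin (750 mL) $49.65: alcohol → 12.75% → $6.33
Yoga mat $36.29: sporting goods → 9% → $3.27
Smartwatch $205.53: electronic goods → 6% → $12.33
Craft lager (4-pack) $12.04: alcohol → 12.75% → $1.54
Noise-cancelling headphones $341.78: electronic goods → 6% → $20.51
Bottle of merlot $31.68: alcohol → 12.75% → $4.04
Subtotal = $949.38; tax = $72.54; total due = $1021.92

$1021.92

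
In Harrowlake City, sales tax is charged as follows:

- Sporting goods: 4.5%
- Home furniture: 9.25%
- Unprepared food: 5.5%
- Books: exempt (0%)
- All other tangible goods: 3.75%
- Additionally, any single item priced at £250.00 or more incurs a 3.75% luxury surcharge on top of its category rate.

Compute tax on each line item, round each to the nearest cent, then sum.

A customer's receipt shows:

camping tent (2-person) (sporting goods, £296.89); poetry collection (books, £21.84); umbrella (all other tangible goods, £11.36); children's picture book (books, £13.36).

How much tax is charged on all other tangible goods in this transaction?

Umbrella £11.36: all other tangible goods → 3.75% → £0.43
Tax on all other tangible goods = £0.43

£0.43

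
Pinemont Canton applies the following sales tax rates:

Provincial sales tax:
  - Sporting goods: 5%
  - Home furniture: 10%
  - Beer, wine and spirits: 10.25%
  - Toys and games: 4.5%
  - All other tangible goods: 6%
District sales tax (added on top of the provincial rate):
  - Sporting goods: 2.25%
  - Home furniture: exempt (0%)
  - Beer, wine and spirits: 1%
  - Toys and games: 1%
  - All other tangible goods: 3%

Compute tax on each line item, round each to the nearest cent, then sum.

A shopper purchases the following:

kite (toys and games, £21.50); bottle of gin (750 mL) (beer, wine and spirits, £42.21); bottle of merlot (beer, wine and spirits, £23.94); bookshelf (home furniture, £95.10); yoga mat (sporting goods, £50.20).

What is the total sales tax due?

Kite £21.50: toys and games → 4.5% + 1% district = 5.5% → £1.18
Bottle of gin (750 mL) £42.21: beer, wine and spirits → 10.25% + 1% district = 11.25% → £4.75
Bottle of merlot £23.94: beer, wine and spirits → 10.25% + 1% district = 11.25% → £2.69
Bookshelf £95.10: home furniture → 10% + 0% district = 10% → £9.51
Yoga mat £50.20: sporting goods → 5% + 2.25% district = 7.25% → £3.64
Total tax = £1.18 + £4.75 + £2.69 + £9.51 + £3.64 = £21.77

£21.77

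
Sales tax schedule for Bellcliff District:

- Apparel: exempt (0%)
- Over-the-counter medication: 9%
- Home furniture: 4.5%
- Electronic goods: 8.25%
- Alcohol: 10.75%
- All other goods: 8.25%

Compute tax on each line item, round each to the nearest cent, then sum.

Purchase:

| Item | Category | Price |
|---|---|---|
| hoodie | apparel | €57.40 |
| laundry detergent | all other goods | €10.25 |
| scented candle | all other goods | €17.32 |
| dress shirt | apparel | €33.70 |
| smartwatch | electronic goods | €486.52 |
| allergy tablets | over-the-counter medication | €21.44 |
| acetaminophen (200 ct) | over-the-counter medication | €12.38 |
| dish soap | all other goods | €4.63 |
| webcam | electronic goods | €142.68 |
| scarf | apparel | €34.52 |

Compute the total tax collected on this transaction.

Hoodie €57.40: apparel → 0% → €0.00
Laundry detergent €10.25: all other goods → 8.25% → €0.85
Scented candle €17.32: all other goods → 8.25% → €1.43
Dress shirt €33.70: apparel → 0% → €0.00
Smartwatch €486.52: electronic goods → 8.25% → €40.14
Allergy tablets €21.44: over-the-counter medication → 9% → €1.93
Acetaminophen (200 ct) €12.38: over-the-counter medication → 9% → €1.11
Dish soap €4.63: all other goods → 8.25% → €0.38
Webcam €142.68: electronic goods → 8.25% → €11.77
Scarf €34.52: apparel → 0% → €0.00
Total tax = €0.85 + €1.43 + €40.14 + €1.93 + €1.11 + €0.38 + €11.77 = €57.61

€57.61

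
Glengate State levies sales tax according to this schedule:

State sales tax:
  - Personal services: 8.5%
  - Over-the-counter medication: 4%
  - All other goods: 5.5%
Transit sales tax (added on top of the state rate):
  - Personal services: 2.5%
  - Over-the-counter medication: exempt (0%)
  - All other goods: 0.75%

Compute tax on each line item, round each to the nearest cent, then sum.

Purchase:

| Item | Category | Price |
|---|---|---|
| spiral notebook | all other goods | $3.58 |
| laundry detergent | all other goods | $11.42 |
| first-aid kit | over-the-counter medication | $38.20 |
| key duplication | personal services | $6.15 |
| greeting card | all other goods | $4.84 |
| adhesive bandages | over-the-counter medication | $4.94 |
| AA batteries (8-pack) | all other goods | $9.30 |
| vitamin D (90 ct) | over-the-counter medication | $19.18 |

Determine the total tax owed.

Spiral notebook $3.58: all other goods → 5.5% + 0.75% transit = 6.25% → $0.22
Laundry detergent $11.42: all other goods → 5.5% + 0.75% transit = 6.25% → $0.71
First-aid kit $38.20: over-the-counter medication → 4% + 0% transit = 4% → $1.53
Key duplication $6.15: personal services → 8.5% + 2.5% transit = 11% → $0.68
Greeting card $4.84: all other goods → 5.5% + 0.75% transit = 6.25% → $0.30
Adhesive bandages $4.94: over-the-counter medication → 4% + 0% transit = 4% → $0.20
AA batteries (8-pack) $9.30: all other goods → 5.5% + 0.75% transit = 6.25% → $0.58
Vitamin D (90 ct) $19.18: over-the-counter medication → 4% + 0% transit = 4% → $0.77
Total tax = $0.22 + $0.71 + $1.53 + $0.68 + $0.30 + $0.20 + $0.58 + $0.77 = $4.99

$4.99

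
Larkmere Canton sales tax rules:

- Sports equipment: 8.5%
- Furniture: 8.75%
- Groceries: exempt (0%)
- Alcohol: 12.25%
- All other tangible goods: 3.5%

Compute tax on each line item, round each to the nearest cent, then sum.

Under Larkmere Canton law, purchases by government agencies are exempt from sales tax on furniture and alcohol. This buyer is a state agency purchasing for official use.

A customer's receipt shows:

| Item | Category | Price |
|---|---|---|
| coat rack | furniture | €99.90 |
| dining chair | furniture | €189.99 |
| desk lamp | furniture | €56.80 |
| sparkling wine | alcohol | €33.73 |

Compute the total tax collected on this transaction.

€0.00

Coat rack €99.90: furniture, buyer-exempt → 0% → €0.00
Dining chair €189.99: furniture, buyer-exempt → 0% → €0.00
Desk lamp €56.80: furniture, buyer-exempt → 0% → €0.00
Sparkling wine €33.73: alcohol, buyer-exempt → 0% → €0.00
Total tax = €0.00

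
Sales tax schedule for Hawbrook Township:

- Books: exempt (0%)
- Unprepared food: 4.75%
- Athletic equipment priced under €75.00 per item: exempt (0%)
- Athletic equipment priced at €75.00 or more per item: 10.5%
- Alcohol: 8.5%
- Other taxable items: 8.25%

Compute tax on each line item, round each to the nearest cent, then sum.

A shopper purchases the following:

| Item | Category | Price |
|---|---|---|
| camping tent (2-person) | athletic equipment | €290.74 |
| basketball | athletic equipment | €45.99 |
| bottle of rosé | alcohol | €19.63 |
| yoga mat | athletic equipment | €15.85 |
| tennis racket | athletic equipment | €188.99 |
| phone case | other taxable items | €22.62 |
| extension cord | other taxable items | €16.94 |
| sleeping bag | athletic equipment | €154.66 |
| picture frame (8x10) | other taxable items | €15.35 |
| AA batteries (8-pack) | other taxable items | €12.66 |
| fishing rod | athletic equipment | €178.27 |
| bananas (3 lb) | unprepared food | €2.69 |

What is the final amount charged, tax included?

Camping tent (2-person) €290.74: athletic equipment, €75.00 or more → 10.5% → €30.53
Basketball €45.99: athletic equipment, under €75.00 → 0% → €0.00
Bottle of rosé €19.63: alcohol → 8.5% → €1.67
Yoga mat €15.85: athletic equipment, under €75.00 → 0% → €0.00
Tennis racket €188.99: athletic equipment, €75.00 or more → 10.5% → €19.84
Phone case €22.62: other taxable items → 8.25% → €1.87
Extension cord €16.94: other taxable items → 8.25% → €1.40
Sleeping bag €154.66: athletic equipment, €75.00 or more → 10.5% → €16.24
Picture frame (8x10) €15.35: other taxable items → 8.25% → €1.27
AA batteries (8-pack) €12.66: other taxable items → 8.25% → €1.04
Fishing rod €178.27: athletic equipment, €75.00 or more → 10.5% → €18.72
Bananas (3 lb) €2.69: unprepared food → 4.75% → €0.13
Subtotal = €964.39; tax = €92.71; total due = €1057.10

€1057.10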